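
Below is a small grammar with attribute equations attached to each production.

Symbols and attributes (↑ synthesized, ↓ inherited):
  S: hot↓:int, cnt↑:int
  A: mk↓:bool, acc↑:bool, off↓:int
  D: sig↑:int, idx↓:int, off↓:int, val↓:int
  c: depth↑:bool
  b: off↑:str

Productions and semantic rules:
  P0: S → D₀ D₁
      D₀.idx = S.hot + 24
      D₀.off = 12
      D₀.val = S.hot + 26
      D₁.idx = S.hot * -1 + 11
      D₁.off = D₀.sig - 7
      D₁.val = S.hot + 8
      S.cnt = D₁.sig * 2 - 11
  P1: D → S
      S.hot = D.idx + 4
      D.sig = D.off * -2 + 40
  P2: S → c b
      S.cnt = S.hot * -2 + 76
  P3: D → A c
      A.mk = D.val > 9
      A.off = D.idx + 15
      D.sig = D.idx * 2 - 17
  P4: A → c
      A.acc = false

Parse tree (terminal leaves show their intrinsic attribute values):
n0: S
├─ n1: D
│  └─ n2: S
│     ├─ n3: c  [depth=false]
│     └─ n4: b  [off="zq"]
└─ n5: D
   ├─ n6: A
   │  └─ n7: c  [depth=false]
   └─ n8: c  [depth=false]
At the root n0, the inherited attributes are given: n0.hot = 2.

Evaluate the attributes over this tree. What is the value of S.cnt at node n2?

1. n0.hot = 2  [given at root]
2. n1.idx = 26  [S.hot + 24]
3. n1.off = 12  [12]
4. n1.val = 28  [S.hot + 26]
5. n2.hot = 30  [D.idx + 4]
6. n3.depth = false  [terminal]
7. n4.off = "zq"  [terminal]
8. n2.cnt = 16  [S.hot * -2 + 76]
9. n1.sig = 16  [D.off * -2 + 40]
10. n5.idx = 9  [S.hot * -1 + 11]
11. n5.off = 9  [D₀.sig - 7]
12. n5.val = 10  [S.hot + 8]
13. n6.mk = true  [D.val > 9]
14. n6.off = 24  [D.idx + 15]
15. n7.depth = false  [terminal]
16. n6.acc = false  [false]
17. n8.depth = false  [terminal]
18. n5.sig = 1  [D.idx * 2 - 17]
19. n0.cnt = -9  [D₁.sig * 2 - 11]

16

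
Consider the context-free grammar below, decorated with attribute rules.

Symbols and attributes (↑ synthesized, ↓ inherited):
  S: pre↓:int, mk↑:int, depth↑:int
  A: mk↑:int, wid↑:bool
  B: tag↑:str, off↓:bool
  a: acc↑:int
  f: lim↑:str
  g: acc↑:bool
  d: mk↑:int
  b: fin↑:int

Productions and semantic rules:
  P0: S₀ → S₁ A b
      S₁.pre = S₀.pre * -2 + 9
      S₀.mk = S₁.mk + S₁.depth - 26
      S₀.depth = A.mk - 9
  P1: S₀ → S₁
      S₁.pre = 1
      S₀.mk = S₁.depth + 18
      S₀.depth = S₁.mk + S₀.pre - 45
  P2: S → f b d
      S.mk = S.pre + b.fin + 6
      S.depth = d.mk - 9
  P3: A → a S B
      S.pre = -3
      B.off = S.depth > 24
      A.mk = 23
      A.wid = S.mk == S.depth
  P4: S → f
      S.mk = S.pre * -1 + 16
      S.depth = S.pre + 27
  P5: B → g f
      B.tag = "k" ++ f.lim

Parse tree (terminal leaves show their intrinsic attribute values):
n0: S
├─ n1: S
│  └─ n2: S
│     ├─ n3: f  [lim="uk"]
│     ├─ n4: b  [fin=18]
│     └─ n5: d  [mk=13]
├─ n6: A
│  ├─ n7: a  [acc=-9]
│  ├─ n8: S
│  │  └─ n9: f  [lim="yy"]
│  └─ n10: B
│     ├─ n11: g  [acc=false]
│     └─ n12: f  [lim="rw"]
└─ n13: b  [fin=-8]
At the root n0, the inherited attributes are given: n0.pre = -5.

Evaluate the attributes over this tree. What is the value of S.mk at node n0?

-5

1. n0.pre = -5  [given at root]
2. n1.pre = 19  [S₀.pre * -2 + 9]
3. n2.pre = 1  [1]
4. n3.lim = "uk"  [terminal]
5. n4.fin = 18  [terminal]
6. n5.mk = 13  [terminal]
7. n2.mk = 25  [S.pre + b.fin + 6]
8. n2.depth = 4  [d.mk - 9]
9. n1.mk = 22  [S₁.depth + 18]
10. n1.depth = -1  [S₁.mk + S₀.pre - 45]
11. n7.acc = -9  [terminal]
12. n8.pre = -3  [-3]
13. n9.lim = "yy"  [terminal]
14. n8.mk = 19  [S.pre * -1 + 16]
15. n8.depth = 24  [S.pre + 27]
16. n10.off = false  [S.depth > 24]
17. n11.acc = false  [terminal]
18. n12.lim = "rw"  [terminal]
19. n10.tag = "krw"  ["k" ++ f.lim]
20. n6.mk = 23  [23]
21. n6.wid = false  [S.mk == S.depth]
22. n13.fin = -8  [terminal]
23. n0.mk = -5  [S₁.mk + S₁.depth - 26]
24. n0.depth = 14  [A.mk - 9]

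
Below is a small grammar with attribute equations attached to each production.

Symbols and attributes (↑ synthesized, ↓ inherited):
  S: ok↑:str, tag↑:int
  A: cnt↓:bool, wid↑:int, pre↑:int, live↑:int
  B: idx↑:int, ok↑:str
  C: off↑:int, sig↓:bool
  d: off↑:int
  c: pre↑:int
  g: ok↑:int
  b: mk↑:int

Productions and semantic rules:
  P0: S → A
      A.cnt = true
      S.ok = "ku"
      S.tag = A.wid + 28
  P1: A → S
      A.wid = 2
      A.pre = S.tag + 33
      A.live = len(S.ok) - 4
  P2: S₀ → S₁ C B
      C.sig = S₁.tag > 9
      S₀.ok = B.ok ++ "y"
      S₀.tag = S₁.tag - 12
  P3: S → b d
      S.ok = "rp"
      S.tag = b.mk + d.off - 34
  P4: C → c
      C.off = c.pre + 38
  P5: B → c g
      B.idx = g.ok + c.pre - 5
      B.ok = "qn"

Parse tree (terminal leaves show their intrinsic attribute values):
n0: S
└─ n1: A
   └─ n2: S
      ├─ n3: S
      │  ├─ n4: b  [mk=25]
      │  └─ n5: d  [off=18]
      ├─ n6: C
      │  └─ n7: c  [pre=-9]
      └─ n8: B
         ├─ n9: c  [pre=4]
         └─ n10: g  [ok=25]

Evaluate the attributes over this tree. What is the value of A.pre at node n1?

30

1. n1.cnt = true  [true]
2. n4.mk = 25  [terminal]
3. n5.off = 18  [terminal]
4. n3.ok = "rp"  ["rp"]
5. n3.tag = 9  [b.mk + d.off - 34]
6. n6.sig = false  [S₁.tag > 9]
7. n7.pre = -9  [terminal]
8. n6.off = 29  [c.pre + 38]
9. n9.pre = 4  [terminal]
10. n10.ok = 25  [terminal]
11. n8.idx = 24  [g.ok + c.pre - 5]
12. n8.ok = "qn"  ["qn"]
13. n2.ok = "qny"  [B.ok ++ "y"]
14. n2.tag = -3  [S₁.tag - 12]
15. n1.wid = 2  [2]
16. n1.pre = 30  [S.tag + 33]
17. n1.live = -1  [len(S.ok) - 4]
18. n0.ok = "ku"  ["ku"]
19. n0.tag = 30  [A.wid + 28]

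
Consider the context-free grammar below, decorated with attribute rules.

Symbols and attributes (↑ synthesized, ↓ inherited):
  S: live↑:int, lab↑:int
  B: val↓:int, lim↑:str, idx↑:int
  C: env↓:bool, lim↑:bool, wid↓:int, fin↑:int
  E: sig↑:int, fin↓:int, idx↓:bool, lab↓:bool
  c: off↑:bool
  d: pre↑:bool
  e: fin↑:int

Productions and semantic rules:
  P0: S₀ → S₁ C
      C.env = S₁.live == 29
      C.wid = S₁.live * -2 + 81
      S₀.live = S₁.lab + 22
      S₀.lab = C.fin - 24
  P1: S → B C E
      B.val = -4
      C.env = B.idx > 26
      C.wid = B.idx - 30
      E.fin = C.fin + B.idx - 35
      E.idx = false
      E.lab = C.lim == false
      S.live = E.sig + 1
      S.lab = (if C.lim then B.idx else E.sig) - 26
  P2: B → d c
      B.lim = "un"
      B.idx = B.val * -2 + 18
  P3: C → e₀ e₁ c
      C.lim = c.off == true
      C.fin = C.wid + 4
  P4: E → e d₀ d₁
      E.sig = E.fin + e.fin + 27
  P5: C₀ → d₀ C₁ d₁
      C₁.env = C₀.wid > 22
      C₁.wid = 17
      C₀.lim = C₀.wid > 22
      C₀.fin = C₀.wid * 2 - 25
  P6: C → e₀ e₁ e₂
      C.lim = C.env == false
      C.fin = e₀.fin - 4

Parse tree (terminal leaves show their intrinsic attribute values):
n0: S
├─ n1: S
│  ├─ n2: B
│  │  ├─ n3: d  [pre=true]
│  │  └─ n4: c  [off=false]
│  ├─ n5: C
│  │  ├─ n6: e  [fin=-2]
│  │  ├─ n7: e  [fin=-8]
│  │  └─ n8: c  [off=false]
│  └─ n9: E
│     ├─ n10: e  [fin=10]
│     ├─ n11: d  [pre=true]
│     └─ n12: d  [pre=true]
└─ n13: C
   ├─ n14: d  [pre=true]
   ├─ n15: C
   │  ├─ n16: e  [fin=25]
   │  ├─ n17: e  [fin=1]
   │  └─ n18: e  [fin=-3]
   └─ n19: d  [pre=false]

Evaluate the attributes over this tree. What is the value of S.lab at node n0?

-3

1. n2.val = -4  [-4]
2. n3.pre = true  [terminal]
3. n4.off = false  [terminal]
4. n2.lim = "un"  ["un"]
5. n2.idx = 26  [B.val * -2 + 18]
6. n5.env = false  [B.idx > 26]
7. n5.wid = -4  [B.idx - 30]
8. n6.fin = -2  [terminal]
9. n7.fin = -8  [terminal]
10. n8.off = false  [terminal]
11. n5.lim = false  [c.off == true]
12. n5.fin = 0  [C.wid + 4]
13. n9.fin = -9  [C.fin + B.idx - 35]
14. n9.idx = false  [false]
15. n9.lab = true  [C.lim == false]
16. n10.fin = 10  [terminal]
17. n11.pre = true  [terminal]
18. n12.pre = true  [terminal]
19. n9.sig = 28  [E.fin + e.fin + 27]
20. n1.live = 29  [E.sig + 1]
21. n1.lab = 2  [(if C.lim then B.idx else E.sig) - 26]
22. n13.env = true  [S₁.live == 29]
23. n13.wid = 23  [S₁.live * -2 + 81]
24. n14.pre = true  [terminal]
25. n15.env = true  [C₀.wid > 22]
26. n15.wid = 17  [17]
27. n16.fin = 25  [terminal]
28. n17.fin = 1  [terminal]
29. n18.fin = -3  [terminal]
30. n15.lim = false  [C.env == false]
31. n15.fin = 21  [e₀.fin - 4]
32. n19.pre = false  [terminal]
33. n13.lim = true  [C₀.wid > 22]
34. n13.fin = 21  [C₀.wid * 2 - 25]
35. n0.live = 24  [S₁.lab + 22]
36. n0.lab = -3  [C.fin - 24]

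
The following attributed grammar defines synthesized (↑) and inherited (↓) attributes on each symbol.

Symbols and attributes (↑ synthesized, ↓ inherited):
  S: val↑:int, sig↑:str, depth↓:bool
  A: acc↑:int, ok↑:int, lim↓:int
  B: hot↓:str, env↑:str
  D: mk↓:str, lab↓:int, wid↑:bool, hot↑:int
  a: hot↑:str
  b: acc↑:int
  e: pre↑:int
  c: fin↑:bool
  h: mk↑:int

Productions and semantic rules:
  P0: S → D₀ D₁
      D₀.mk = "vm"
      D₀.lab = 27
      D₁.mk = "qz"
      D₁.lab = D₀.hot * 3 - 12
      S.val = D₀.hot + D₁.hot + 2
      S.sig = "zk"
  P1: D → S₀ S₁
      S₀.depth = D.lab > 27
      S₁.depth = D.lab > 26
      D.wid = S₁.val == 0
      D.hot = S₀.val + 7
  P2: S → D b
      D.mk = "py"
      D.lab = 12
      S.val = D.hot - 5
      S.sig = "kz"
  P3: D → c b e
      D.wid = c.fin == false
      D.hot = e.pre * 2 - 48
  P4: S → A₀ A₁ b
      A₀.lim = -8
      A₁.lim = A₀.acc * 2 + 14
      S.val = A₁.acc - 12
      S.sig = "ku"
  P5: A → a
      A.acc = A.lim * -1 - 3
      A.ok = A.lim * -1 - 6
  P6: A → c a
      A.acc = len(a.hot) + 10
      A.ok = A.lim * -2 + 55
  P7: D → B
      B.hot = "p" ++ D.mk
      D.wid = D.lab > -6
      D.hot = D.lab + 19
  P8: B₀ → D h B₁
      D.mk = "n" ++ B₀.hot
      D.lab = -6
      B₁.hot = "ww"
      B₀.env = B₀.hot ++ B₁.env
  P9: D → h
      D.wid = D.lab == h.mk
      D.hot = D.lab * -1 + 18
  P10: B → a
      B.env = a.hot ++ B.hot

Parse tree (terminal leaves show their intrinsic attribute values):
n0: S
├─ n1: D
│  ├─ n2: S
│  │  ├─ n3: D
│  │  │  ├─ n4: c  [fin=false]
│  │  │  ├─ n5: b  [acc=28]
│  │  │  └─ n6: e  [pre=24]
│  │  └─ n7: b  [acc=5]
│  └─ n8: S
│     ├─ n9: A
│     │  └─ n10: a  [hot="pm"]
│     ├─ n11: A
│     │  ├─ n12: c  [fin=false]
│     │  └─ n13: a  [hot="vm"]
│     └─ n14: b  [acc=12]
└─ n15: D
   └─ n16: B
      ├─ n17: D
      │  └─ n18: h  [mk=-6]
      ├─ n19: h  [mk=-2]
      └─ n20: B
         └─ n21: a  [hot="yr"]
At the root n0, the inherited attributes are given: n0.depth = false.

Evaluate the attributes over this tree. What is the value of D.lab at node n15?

-6

1. n0.depth = false  [given at root]
2. n1.mk = "vm"  ["vm"]
3. n1.lab = 27  [27]
4. n2.depth = false  [D.lab > 27]
5. n3.mk = "py"  ["py"]
6. n3.lab = 12  [12]
7. n4.fin = false  [terminal]
8. n5.acc = 28  [terminal]
9. n6.pre = 24  [terminal]
10. n3.wid = true  [c.fin == false]
11. n3.hot = 0  [e.pre * 2 - 48]
12. n7.acc = 5  [terminal]
13. n2.val = -5  [D.hot - 5]
14. n2.sig = "kz"  ["kz"]
15. n8.depth = true  [D.lab > 26]
16. n9.lim = -8  [-8]
17. n10.hot = "pm"  [terminal]
18. n9.acc = 5  [A.lim * -1 - 3]
19. n9.ok = 2  [A.lim * -1 - 6]
20. n11.lim = 24  [A₀.acc * 2 + 14]
21. n12.fin = false  [terminal]
22. n13.hot = "vm"  [terminal]
23. n11.acc = 12  [len(a.hot) + 10]
24. n11.ok = 7  [A.lim * -2 + 55]
25. n14.acc = 12  [terminal]
26. n8.val = 0  [A₁.acc - 12]
27. n8.sig = "ku"  ["ku"]
28. n1.wid = true  [S₁.val == 0]
29. n1.hot = 2  [S₀.val + 7]
30. n15.mk = "qz"  ["qz"]
31. n15.lab = -6  [D₀.hot * 3 - 12]
32. n16.hot = "pqz"  ["p" ++ D.mk]
33. n17.mk = "npqz"  ["n" ++ B₀.hot]
34. n17.lab = -6  [-6]
35. n18.mk = -6  [terminal]
36. n17.wid = true  [D.lab == h.mk]
37. n17.hot = 24  [D.lab * -1 + 18]
38. n19.mk = -2  [terminal]
39. n20.hot = "ww"  ["ww"]
40. n21.hot = "yr"  [terminal]
41. n20.env = "yrww"  [a.hot ++ B.hot]
42. n16.env = "pqzyrww"  [B₀.hot ++ B₁.env]
43. n15.wid = false  [D.lab > -6]
44. n15.hot = 13  [D.lab + 19]
45. n0.val = 17  [D₀.hot + D₁.hot + 2]
46. n0.sig = "zk"  ["zk"]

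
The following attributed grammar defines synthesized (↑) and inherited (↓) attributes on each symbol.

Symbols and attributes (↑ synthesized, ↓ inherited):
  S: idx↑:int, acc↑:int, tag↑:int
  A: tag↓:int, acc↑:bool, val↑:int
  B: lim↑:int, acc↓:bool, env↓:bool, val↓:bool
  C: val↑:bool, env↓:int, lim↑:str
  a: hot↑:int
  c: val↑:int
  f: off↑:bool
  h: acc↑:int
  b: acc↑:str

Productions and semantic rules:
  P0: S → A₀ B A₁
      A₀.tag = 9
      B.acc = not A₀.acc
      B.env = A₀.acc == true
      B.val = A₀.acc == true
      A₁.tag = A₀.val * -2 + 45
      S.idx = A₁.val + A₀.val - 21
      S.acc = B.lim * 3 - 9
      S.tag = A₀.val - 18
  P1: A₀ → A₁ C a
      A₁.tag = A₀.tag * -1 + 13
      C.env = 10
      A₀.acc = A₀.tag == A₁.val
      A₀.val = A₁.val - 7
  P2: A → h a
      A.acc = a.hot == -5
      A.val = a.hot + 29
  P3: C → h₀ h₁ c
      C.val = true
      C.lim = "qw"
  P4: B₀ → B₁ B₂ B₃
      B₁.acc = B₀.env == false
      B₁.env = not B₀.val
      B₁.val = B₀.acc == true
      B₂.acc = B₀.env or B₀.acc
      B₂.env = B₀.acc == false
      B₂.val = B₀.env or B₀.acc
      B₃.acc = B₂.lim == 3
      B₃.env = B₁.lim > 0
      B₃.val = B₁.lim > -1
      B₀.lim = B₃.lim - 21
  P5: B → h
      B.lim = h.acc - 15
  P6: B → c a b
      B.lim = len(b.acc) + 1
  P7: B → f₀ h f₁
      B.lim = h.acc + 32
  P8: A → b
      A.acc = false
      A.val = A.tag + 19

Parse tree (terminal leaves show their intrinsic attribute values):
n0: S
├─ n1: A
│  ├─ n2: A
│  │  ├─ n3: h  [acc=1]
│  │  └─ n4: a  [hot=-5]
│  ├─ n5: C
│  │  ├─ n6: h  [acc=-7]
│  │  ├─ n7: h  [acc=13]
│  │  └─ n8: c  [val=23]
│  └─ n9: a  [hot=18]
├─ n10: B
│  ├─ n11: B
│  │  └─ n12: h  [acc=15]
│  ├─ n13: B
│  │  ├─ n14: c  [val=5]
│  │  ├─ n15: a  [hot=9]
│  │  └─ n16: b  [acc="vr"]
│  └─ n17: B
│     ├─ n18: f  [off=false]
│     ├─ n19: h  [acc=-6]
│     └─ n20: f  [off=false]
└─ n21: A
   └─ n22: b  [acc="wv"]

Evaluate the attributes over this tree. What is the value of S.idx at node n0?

26

1. n1.tag = 9  [9]
2. n2.tag = 4  [A₀.tag * -1 + 13]
3. n3.acc = 1  [terminal]
4. n4.hot = -5  [terminal]
5. n2.acc = true  [a.hot == -5]
6. n2.val = 24  [a.hot + 29]
7. n5.env = 10  [10]
8. n6.acc = -7  [terminal]
9. n7.acc = 13  [terminal]
10. n8.val = 23  [terminal]
11. n5.val = true  [true]
12. n5.lim = "qw"  ["qw"]
13. n9.hot = 18  [terminal]
14. n1.acc = false  [A₀.tag == A₁.val]
15. n1.val = 17  [A₁.val - 7]
16. n10.acc = true  [not A₀.acc]
17. n10.env = false  [A₀.acc == true]
18. n10.val = false  [A₀.acc == true]
19. n11.acc = true  [B₀.env == false]
20. n11.env = true  [not B₀.val]
21. n11.val = true  [B₀.acc == true]
22. n12.acc = 15  [terminal]
23. n11.lim = 0  [h.acc - 15]
24. n13.acc = true  [B₀.env or B₀.acc]
25. n13.env = false  [B₀.acc == false]
26. n13.val = true  [B₀.env or B₀.acc]
27. n14.val = 5  [terminal]
28. n15.hot = 9  [terminal]
29. n16.acc = "vr"  [terminal]
30. n13.lim = 3  [len(b.acc) + 1]
31. n17.acc = true  [B₂.lim == 3]
32. n17.env = false  [B₁.lim > 0]
33. n17.val = true  [B₁.lim > -1]
34. n18.off = false  [terminal]
35. n19.acc = -6  [terminal]
36. n20.off = false  [terminal]
37. n17.lim = 26  [h.acc + 32]
38. n10.lim = 5  [B₃.lim - 21]
39. n21.tag = 11  [A₀.val * -2 + 45]
40. n22.acc = "wv"  [terminal]
41. n21.acc = false  [false]
42. n21.val = 30  [A.tag + 19]
43. n0.idx = 26  [A₁.val + A₀.val - 21]
44. n0.acc = 6  [B.lim * 3 - 9]
45. n0.tag = -1  [A₀.val - 18]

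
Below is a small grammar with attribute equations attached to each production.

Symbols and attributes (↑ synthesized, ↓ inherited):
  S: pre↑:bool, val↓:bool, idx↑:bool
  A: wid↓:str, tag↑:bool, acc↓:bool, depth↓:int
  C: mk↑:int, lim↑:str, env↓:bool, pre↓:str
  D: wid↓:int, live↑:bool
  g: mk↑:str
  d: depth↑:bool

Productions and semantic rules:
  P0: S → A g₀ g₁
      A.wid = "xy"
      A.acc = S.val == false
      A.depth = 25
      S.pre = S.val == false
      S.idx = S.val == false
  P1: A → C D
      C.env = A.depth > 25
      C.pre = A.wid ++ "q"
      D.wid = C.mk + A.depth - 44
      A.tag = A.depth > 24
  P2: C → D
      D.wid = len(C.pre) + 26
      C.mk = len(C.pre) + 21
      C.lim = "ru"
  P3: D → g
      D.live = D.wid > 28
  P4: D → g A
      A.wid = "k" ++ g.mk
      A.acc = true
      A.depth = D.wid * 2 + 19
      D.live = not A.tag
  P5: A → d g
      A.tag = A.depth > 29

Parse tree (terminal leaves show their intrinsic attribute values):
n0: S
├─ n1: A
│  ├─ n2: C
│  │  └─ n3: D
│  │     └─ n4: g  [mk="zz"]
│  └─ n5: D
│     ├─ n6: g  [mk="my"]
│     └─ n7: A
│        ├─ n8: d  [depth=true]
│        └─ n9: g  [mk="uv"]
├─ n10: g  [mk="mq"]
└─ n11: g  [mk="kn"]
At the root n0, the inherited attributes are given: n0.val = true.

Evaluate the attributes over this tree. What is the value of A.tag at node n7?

1. n0.val = true  [given at root]
2. n1.wid = "xy"  ["xy"]
3. n1.acc = false  [S.val == false]
4. n1.depth = 25  [25]
5. n2.env = false  [A.depth > 25]
6. n2.pre = "xyq"  [A.wid ++ "q"]
7. n3.wid = 29  [len(C.pre) + 26]
8. n4.mk = "zz"  [terminal]
9. n3.live = true  [D.wid > 28]
10. n2.mk = 24  [len(C.pre) + 21]
11. n2.lim = "ru"  ["ru"]
12. n5.wid = 5  [C.mk + A.depth - 44]
13. n6.mk = "my"  [terminal]
14. n7.wid = "kmy"  ["k" ++ g.mk]
15. n7.acc = true  [true]
16. n7.depth = 29  [D.wid * 2 + 19]
17. n8.depth = true  [terminal]
18. n9.mk = "uv"  [terminal]
19. n7.tag = false  [A.depth > 29]
20. n5.live = true  [not A.tag]
21. n1.tag = true  [A.depth > 24]
22. n10.mk = "mq"  [terminal]
23. n11.mk = "kn"  [terminal]
24. n0.pre = false  [S.val == false]
25. n0.idx = false  [S.val == false]

false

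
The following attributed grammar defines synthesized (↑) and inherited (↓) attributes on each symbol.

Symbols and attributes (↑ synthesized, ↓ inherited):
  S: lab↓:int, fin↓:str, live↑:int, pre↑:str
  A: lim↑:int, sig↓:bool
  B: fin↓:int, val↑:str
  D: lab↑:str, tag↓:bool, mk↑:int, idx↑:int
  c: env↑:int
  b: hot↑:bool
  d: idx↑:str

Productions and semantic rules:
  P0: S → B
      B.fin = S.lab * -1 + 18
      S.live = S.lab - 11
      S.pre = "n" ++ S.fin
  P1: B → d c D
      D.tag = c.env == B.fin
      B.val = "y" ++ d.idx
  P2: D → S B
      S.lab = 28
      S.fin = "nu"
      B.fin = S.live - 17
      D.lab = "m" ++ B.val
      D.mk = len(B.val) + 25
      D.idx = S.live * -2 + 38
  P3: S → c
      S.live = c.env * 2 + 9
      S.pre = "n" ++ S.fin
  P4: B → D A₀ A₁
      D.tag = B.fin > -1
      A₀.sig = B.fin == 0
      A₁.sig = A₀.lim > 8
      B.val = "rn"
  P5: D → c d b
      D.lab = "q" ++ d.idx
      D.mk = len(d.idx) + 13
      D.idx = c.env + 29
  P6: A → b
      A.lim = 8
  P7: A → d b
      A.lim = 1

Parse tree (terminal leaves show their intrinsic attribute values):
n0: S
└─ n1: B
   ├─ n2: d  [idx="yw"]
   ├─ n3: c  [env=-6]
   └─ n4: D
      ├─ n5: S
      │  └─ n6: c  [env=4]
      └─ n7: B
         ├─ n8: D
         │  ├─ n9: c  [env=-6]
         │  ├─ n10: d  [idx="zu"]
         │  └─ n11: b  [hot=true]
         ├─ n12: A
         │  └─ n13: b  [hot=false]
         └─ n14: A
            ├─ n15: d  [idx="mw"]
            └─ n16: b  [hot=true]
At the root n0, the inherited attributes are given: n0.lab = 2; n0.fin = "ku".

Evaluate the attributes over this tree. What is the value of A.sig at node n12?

true

1. n0.lab = 2  [given at root]
2. n0.fin = "ku"  [given at root]
3. n1.fin = 16  [S.lab * -1 + 18]
4. n2.idx = "yw"  [terminal]
5. n3.env = -6  [terminal]
6. n4.tag = false  [c.env == B.fin]
7. n5.lab = 28  [28]
8. n5.fin = "nu"  ["nu"]
9. n6.env = 4  [terminal]
10. n5.live = 17  [c.env * 2 + 9]
11. n5.pre = "nnu"  ["n" ++ S.fin]
12. n7.fin = 0  [S.live - 17]
13. n8.tag = true  [B.fin > -1]
14. n9.env = -6  [terminal]
15. n10.idx = "zu"  [terminal]
16. n11.hot = true  [terminal]
17. n8.lab = "qzu"  ["q" ++ d.idx]
18. n8.mk = 15  [len(d.idx) + 13]
19. n8.idx = 23  [c.env + 29]
20. n12.sig = true  [B.fin == 0]
21. n13.hot = false  [terminal]
22. n12.lim = 8  [8]
23. n14.sig = false  [A₀.lim > 8]
24. n15.idx = "mw"  [terminal]
25. n16.hot = true  [terminal]
26. n14.lim = 1  [1]
27. n7.val = "rn"  ["rn"]
28. n4.lab = "mrn"  ["m" ++ B.val]
29. n4.mk = 27  [len(B.val) + 25]
30. n4.idx = 4  [S.live * -2 + 38]
31. n1.val = "yyw"  ["y" ++ d.idx]
32. n0.live = -9  [S.lab - 11]
33. n0.pre = "nku"  ["n" ++ S.fin]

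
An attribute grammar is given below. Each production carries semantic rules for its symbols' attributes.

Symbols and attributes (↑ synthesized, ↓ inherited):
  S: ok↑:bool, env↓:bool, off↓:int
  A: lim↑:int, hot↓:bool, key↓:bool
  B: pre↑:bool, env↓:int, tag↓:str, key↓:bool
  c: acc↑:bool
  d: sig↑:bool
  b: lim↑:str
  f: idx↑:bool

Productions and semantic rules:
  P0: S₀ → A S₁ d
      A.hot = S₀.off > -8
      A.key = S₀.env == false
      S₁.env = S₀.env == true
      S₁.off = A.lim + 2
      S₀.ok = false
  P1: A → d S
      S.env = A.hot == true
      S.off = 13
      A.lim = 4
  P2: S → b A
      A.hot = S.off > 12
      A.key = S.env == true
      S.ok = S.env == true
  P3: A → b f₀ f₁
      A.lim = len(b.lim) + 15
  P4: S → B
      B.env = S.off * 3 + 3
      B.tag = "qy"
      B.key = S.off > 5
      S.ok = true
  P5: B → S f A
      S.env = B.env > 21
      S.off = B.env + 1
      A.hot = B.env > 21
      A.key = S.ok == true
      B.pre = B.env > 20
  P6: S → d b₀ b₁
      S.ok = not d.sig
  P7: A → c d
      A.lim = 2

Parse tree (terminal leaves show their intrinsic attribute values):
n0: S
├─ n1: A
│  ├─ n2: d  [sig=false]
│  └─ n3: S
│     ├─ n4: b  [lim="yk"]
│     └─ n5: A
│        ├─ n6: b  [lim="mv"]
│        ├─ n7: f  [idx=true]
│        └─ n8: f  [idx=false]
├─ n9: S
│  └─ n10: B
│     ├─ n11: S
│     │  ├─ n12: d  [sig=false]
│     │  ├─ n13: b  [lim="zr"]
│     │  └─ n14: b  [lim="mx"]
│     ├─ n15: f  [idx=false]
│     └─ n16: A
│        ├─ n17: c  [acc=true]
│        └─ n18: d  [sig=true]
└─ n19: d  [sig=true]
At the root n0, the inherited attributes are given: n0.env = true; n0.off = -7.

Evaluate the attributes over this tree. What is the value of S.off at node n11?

1. n0.env = true  [given at root]
2. n0.off = -7  [given at root]
3. n1.hot = true  [S₀.off > -8]
4. n1.key = false  [S₀.env == false]
5. n2.sig = false  [terminal]
6. n3.env = true  [A.hot == true]
7. n3.off = 13  [13]
8. n4.lim = "yk"  [terminal]
9. n5.hot = true  [S.off > 12]
10. n5.key = true  [S.env == true]
11. n6.lim = "mv"  [terminal]
12. n7.idx = true  [terminal]
13. n8.idx = false  [terminal]
14. n5.lim = 17  [len(b.lim) + 15]
15. n3.ok = true  [S.env == true]
16. n1.lim = 4  [4]
17. n9.env = true  [S₀.env == true]
18. n9.off = 6  [A.lim + 2]
19. n10.env = 21  [S.off * 3 + 3]
20. n10.tag = "qy"  ["qy"]
21. n10.key = true  [S.off > 5]
22. n11.env = false  [B.env > 21]
23. n11.off = 22  [B.env + 1]
24. n12.sig = false  [terminal]
25. n13.lim = "zr"  [terminal]
26. n14.lim = "mx"  [terminal]
27. n11.ok = true  [not d.sig]
28. n15.idx = false  [terminal]
29. n16.hot = false  [B.env > 21]
30. n16.key = true  [S.ok == true]
31. n17.acc = true  [terminal]
32. n18.sig = true  [terminal]
33. n16.lim = 2  [2]
34. n10.pre = true  [B.env > 20]
35. n9.ok = true  [true]
36. n19.sig = true  [terminal]
37. n0.ok = false  [false]

22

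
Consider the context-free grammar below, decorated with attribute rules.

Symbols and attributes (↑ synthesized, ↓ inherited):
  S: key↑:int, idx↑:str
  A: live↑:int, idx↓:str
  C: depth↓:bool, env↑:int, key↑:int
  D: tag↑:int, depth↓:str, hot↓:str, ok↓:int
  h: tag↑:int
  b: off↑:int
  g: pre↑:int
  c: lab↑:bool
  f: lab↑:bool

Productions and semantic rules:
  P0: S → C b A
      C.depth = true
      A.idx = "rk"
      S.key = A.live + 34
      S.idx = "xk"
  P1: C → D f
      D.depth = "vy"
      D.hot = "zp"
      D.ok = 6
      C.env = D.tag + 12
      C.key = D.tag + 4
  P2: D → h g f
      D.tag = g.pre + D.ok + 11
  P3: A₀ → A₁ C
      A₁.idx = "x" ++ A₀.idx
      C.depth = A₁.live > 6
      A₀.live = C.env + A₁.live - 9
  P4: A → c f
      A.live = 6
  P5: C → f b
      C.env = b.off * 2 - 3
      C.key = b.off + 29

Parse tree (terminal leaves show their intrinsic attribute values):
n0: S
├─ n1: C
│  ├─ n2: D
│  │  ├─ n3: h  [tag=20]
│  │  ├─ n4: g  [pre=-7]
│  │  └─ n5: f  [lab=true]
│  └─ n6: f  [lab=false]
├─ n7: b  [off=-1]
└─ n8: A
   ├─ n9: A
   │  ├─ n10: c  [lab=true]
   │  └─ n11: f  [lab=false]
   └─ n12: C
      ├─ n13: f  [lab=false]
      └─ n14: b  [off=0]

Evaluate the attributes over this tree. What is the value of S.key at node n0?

28

1. n1.depth = true  [true]
2. n2.depth = "vy"  ["vy"]
3. n2.hot = "zp"  ["zp"]
4. n2.ok = 6  [6]
5. n3.tag = 20  [terminal]
6. n4.pre = -7  [terminal]
7. n5.lab = true  [terminal]
8. n2.tag = 10  [g.pre + D.ok + 11]
9. n6.lab = false  [terminal]
10. n1.env = 22  [D.tag + 12]
11. n1.key = 14  [D.tag + 4]
12. n7.off = -1  [terminal]
13. n8.idx = "rk"  ["rk"]
14. n9.idx = "xrk"  ["x" ++ A₀.idx]
15. n10.lab = true  [terminal]
16. n11.lab = false  [terminal]
17. n9.live = 6  [6]
18. n12.depth = false  [A₁.live > 6]
19. n13.lab = false  [terminal]
20. n14.off = 0  [terminal]
21. n12.env = -3  [b.off * 2 - 3]
22. n12.key = 29  [b.off + 29]
23. n8.live = -6  [C.env + A₁.live - 9]
24. n0.key = 28  [A.live + 34]
25. n0.idx = "xk"  ["xk"]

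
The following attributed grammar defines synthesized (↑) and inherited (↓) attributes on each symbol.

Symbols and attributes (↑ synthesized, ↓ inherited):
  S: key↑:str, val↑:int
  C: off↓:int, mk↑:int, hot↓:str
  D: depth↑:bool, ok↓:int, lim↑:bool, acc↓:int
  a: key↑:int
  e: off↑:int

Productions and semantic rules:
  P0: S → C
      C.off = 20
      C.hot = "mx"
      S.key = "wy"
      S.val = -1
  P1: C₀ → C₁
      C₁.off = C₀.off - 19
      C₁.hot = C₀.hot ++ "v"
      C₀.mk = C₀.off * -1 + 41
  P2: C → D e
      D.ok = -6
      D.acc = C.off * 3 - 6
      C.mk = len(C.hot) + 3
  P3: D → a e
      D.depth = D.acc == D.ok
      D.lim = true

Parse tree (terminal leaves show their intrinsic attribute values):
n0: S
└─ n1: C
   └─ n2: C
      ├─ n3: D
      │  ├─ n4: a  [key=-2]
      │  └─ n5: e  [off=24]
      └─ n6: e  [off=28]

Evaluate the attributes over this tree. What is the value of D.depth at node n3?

1. n1.off = 20  [20]
2. n1.hot = "mx"  ["mx"]
3. n2.off = 1  [C₀.off - 19]
4. n2.hot = "mxv"  [C₀.hot ++ "v"]
5. n3.ok = -6  [-6]
6. n3.acc = -3  [C.off * 3 - 6]
7. n4.key = -2  [terminal]
8. n5.off = 24  [terminal]
9. n3.depth = false  [D.acc == D.ok]
10. n3.lim = true  [true]
11. n6.off = 28  [terminal]
12. n2.mk = 6  [len(C.hot) + 3]
13. n1.mk = 21  [C₀.off * -1 + 41]
14. n0.key = "wy"  ["wy"]
15. n0.val = -1  [-1]

false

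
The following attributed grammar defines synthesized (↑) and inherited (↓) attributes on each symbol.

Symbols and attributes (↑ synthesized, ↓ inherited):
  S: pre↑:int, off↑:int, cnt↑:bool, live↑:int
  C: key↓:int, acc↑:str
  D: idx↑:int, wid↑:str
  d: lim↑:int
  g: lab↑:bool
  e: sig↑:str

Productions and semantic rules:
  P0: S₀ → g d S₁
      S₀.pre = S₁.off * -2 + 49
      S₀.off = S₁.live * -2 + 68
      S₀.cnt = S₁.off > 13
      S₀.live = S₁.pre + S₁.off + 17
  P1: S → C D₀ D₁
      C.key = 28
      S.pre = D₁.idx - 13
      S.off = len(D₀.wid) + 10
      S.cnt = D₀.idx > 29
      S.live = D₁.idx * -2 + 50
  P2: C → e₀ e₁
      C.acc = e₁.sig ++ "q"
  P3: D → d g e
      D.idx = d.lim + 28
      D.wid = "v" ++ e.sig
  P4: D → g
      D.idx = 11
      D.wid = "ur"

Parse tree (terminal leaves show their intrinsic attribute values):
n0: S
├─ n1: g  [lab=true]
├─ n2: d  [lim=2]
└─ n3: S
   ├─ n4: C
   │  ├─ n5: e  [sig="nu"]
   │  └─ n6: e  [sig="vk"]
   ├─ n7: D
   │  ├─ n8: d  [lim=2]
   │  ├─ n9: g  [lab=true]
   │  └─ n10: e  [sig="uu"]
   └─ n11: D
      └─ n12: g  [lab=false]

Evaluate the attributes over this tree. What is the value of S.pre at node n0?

1. n1.lab = true  [terminal]
2. n2.lim = 2  [terminal]
3. n4.key = 28  [28]
4. n5.sig = "nu"  [terminal]
5. n6.sig = "vk"  [terminal]
6. n4.acc = "vkq"  [e₁.sig ++ "q"]
7. n8.lim = 2  [terminal]
8. n9.lab = true  [terminal]
9. n10.sig = "uu"  [terminal]
10. n7.idx = 30  [d.lim + 28]
11. n7.wid = "vuu"  ["v" ++ e.sig]
12. n12.lab = false  [terminal]
13. n11.idx = 11  [11]
14. n11.wid = "ur"  ["ur"]
15. n3.pre = -2  [D₁.idx - 13]
16. n3.off = 13  [len(D₀.wid) + 10]
17. n3.cnt = true  [D₀.idx > 29]
18. n3.live = 28  [D₁.idx * -2 + 50]
19. n0.pre = 23  [S₁.off * -2 + 49]
20. n0.off = 12  [S₁.live * -2 + 68]
21. n0.cnt = false  [S₁.off > 13]
22. n0.live = 28  [S₁.pre + S₁.off + 17]

23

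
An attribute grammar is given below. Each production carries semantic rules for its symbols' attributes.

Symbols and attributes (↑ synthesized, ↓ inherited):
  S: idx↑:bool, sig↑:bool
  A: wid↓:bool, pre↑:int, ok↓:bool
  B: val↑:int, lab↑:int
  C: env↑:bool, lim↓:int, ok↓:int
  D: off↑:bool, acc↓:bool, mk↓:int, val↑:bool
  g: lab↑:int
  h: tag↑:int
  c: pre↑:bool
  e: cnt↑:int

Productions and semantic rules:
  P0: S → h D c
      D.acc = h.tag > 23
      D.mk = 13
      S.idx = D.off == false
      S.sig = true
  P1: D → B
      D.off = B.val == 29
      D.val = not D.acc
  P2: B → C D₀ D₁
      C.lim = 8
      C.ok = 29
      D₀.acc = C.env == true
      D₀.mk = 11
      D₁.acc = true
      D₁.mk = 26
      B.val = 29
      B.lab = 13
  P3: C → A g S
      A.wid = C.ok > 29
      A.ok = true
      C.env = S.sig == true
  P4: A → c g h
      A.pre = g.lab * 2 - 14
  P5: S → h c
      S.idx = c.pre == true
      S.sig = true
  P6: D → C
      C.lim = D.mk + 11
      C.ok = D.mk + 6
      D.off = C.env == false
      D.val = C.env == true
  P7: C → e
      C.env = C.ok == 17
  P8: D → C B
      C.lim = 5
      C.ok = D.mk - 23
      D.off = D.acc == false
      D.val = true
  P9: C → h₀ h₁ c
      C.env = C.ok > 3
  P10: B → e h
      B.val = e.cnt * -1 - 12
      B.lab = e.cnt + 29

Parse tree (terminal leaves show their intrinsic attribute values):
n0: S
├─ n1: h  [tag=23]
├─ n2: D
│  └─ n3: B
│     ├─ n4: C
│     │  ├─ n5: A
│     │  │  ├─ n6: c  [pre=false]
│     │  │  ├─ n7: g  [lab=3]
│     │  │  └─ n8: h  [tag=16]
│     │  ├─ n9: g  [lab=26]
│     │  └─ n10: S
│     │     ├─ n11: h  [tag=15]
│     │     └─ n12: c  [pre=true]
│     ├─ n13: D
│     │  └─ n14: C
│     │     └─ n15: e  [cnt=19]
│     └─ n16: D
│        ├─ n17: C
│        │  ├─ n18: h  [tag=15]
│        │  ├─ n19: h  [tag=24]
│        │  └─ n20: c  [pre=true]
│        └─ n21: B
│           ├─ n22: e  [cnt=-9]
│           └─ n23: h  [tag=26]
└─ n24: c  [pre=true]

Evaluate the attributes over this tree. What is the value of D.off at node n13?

false

1. n1.tag = 23  [terminal]
2. n2.acc = false  [h.tag > 23]
3. n2.mk = 13  [13]
4. n4.lim = 8  [8]
5. n4.ok = 29  [29]
6. n5.wid = false  [C.ok > 29]
7. n5.ok = true  [true]
8. n6.pre = false  [terminal]
9. n7.lab = 3  [terminal]
10. n8.tag = 16  [terminal]
11. n5.pre = -8  [g.lab * 2 - 14]
12. n9.lab = 26  [terminal]
13. n11.tag = 15  [terminal]
14. n12.pre = true  [terminal]
15. n10.idx = true  [c.pre == true]
16. n10.sig = true  [true]
17. n4.env = true  [S.sig == true]
18. n13.acc = true  [C.env == true]
19. n13.mk = 11  [11]
20. n14.lim = 22  [D.mk + 11]
21. n14.ok = 17  [D.mk + 6]
22. n15.cnt = 19  [terminal]
23. n14.env = true  [C.ok == 17]
24. n13.off = false  [C.env == false]
25. n13.val = true  [C.env == true]
26. n16.acc = true  [true]
27. n16.mk = 26  [26]
28. n17.lim = 5  [5]
29. n17.ok = 3  [D.mk - 23]
30. n18.tag = 15  [terminal]
31. n19.tag = 24  [terminal]
32. n20.pre = true  [terminal]
33. n17.env = false  [C.ok > 3]
34. n22.cnt = -9  [terminal]
35. n23.tag = 26  [terminal]
36. n21.val = -3  [e.cnt * -1 - 12]
37. n21.lab = 20  [e.cnt + 29]
38. n16.off = false  [D.acc == false]
39. n16.val = true  [true]
40. n3.val = 29  [29]
41. n3.lab = 13  [13]
42. n2.off = true  [B.val == 29]
43. n2.val = true  [not D.acc]
44. n24.pre = true  [terminal]
45. n0.idx = false  [D.off == false]
46. n0.sig = true  [true]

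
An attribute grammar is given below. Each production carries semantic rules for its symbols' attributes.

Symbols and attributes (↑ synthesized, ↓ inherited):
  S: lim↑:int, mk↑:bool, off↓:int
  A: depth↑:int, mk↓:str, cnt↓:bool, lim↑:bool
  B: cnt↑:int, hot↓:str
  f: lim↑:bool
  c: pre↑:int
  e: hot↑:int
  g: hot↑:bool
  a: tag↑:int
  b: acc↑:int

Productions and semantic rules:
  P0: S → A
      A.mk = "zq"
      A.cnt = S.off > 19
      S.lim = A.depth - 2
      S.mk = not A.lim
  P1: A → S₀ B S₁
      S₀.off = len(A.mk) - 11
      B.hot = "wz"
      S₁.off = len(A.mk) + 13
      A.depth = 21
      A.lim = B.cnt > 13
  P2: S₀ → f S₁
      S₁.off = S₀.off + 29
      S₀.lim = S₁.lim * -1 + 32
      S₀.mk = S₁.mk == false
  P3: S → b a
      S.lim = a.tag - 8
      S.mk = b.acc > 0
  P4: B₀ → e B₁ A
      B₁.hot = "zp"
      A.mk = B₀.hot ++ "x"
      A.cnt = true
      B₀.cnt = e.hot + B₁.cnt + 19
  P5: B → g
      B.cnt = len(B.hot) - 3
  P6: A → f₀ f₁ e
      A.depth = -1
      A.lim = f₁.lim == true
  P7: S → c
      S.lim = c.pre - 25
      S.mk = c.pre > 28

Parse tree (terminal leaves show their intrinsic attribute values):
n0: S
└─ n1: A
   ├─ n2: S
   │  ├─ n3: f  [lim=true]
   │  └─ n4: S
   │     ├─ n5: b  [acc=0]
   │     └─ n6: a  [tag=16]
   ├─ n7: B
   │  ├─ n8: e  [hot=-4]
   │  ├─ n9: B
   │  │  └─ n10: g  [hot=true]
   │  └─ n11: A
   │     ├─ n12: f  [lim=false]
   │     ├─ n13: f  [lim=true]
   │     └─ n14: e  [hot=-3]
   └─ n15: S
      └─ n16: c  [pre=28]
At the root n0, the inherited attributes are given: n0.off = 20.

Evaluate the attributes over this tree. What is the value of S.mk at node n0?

false

1. n0.off = 20  [given at root]
2. n1.mk = "zq"  ["zq"]
3. n1.cnt = true  [S.off > 19]
4. n2.off = -9  [len(A.mk) - 11]
5. n3.lim = true  [terminal]
6. n4.off = 20  [S₀.off + 29]
7. n5.acc = 0  [terminal]
8. n6.tag = 16  [terminal]
9. n4.lim = 8  [a.tag - 8]
10. n4.mk = false  [b.acc > 0]
11. n2.lim = 24  [S₁.lim * -1 + 32]
12. n2.mk = true  [S₁.mk == false]
13. n7.hot = "wz"  ["wz"]
14. n8.hot = -4  [terminal]
15. n9.hot = "zp"  ["zp"]
16. n10.hot = true  [terminal]
17. n9.cnt = -1  [len(B.hot) - 3]
18. n11.mk = "wzx"  [B₀.hot ++ "x"]
19. n11.cnt = true  [true]
20. n12.lim = false  [terminal]
21. n13.lim = true  [terminal]
22. n14.hot = -3  [terminal]
23. n11.depth = -1  [-1]
24. n11.lim = true  [f₁.lim == true]
25. n7.cnt = 14  [e.hot + B₁.cnt + 19]
26. n15.off = 15  [len(A.mk) + 13]
27. n16.pre = 28  [terminal]
28. n15.lim = 3  [c.pre - 25]
29. n15.mk = false  [c.pre > 28]
30. n1.depth = 21  [21]
31. n1.lim = true  [B.cnt > 13]
32. n0.lim = 19  [A.depth - 2]
33. n0.mk = false  [not A.lim]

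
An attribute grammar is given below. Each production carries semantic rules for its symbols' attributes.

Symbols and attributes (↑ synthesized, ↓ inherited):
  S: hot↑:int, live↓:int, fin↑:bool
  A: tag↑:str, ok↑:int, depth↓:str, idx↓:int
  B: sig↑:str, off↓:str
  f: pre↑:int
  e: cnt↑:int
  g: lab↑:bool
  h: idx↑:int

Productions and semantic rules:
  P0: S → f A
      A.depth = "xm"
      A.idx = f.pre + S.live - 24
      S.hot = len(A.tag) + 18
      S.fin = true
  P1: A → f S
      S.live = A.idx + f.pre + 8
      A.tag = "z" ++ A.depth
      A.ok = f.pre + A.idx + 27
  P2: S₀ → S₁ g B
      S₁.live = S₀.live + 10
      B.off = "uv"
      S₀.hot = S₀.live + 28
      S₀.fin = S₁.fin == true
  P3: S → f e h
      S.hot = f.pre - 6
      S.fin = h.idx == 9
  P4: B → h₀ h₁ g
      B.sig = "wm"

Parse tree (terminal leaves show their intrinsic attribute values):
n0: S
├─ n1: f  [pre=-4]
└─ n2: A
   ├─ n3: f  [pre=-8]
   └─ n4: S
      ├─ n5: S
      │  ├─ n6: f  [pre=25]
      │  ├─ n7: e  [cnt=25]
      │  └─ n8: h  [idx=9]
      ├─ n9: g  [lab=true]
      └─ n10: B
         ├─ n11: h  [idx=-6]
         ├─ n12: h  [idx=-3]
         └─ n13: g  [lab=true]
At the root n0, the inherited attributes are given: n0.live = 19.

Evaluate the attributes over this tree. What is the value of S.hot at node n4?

19

1. n0.live = 19  [given at root]
2. n1.pre = -4  [terminal]
3. n2.depth = "xm"  ["xm"]
4. n2.idx = -9  [f.pre + S.live - 24]
5. n3.pre = -8  [terminal]
6. n4.live = -9  [A.idx + f.pre + 8]
7. n5.live = 1  [S₀.live + 10]
8. n6.pre = 25  [terminal]
9. n7.cnt = 25  [terminal]
10. n8.idx = 9  [terminal]
11. n5.hot = 19  [f.pre - 6]
12. n5.fin = true  [h.idx == 9]
13. n9.lab = true  [terminal]
14. n10.off = "uv"  ["uv"]
15. n11.idx = -6  [terminal]
16. n12.idx = -3  [terminal]
17. n13.lab = true  [terminal]
18. n10.sig = "wm"  ["wm"]
19. n4.hot = 19  [S₀.live + 28]
20. n4.fin = true  [S₁.fin == true]
21. n2.tag = "zxm"  ["z" ++ A.depth]
22. n2.ok = 10  [f.pre + A.idx + 27]
23. n0.hot = 21  [len(A.tag) + 18]
24. n0.fin = true  [true]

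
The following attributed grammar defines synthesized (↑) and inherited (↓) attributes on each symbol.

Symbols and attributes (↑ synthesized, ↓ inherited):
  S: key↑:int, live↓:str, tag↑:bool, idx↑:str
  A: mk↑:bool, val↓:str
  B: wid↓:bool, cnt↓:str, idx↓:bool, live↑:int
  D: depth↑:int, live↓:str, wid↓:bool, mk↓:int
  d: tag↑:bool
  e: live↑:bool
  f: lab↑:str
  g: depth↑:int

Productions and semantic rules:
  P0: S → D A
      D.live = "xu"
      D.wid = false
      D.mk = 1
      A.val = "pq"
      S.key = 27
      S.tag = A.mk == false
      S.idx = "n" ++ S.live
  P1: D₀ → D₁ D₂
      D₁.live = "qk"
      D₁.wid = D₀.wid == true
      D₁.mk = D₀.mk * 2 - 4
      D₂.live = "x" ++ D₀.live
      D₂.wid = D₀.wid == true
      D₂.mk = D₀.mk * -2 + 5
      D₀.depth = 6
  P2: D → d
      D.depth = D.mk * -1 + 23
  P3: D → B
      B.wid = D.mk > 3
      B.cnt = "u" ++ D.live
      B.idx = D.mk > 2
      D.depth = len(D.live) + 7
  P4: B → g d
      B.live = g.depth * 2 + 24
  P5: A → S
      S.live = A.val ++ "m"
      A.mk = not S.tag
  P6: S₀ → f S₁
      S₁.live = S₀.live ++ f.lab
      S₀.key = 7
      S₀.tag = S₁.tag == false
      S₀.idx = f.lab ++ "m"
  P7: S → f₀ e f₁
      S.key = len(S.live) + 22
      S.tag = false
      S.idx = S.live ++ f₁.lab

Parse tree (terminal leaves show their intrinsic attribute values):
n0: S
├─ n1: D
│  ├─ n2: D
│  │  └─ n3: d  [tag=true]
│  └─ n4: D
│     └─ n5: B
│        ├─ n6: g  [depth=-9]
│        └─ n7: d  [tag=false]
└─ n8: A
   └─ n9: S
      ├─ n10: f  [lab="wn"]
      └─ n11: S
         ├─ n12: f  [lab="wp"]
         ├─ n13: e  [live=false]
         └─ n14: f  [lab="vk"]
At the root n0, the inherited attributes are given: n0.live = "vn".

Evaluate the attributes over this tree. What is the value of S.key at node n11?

27

1. n0.live = "vn"  [given at root]
2. n1.live = "xu"  ["xu"]
3. n1.wid = false  [false]
4. n1.mk = 1  [1]
5. n2.live = "qk"  ["qk"]
6. n2.wid = false  [D₀.wid == true]
7. n2.mk = -2  [D₀.mk * 2 - 4]
8. n3.tag = true  [terminal]
9. n2.depth = 25  [D.mk * -1 + 23]
10. n4.live = "xxu"  ["x" ++ D₀.live]
11. n4.wid = false  [D₀.wid == true]
12. n4.mk = 3  [D₀.mk * -2 + 5]
13. n5.wid = false  [D.mk > 3]
14. n5.cnt = "uxxu"  ["u" ++ D.live]
15. n5.idx = true  [D.mk > 2]
16. n6.depth = -9  [terminal]
17. n7.tag = false  [terminal]
18. n5.live = 6  [g.depth * 2 + 24]
19. n4.depth = 10  [len(D.live) + 7]
20. n1.depth = 6  [6]
21. n8.val = "pq"  ["pq"]
22. n9.live = "pqm"  [A.val ++ "m"]
23. n10.lab = "wn"  [terminal]
24. n11.live = "pqmwn"  [S₀.live ++ f.lab]
25. n12.lab = "wp"  [terminal]
26. n13.live = false  [terminal]
27. n14.lab = "vk"  [terminal]
28. n11.key = 27  [len(S.live) + 22]
29. n11.tag = false  [false]
30. n11.idx = "pqmwnvk"  [S.live ++ f₁.lab]
31. n9.key = 7  [7]
32. n9.tag = true  [S₁.tag == false]
33. n9.idx = "wnm"  [f.lab ++ "m"]
34. n8.mk = false  [not S.tag]
35. n0.key = 27  [27]
36. n0.tag = true  [A.mk == false]
37. n0.idx = "nvn"  ["n" ++ S.live]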